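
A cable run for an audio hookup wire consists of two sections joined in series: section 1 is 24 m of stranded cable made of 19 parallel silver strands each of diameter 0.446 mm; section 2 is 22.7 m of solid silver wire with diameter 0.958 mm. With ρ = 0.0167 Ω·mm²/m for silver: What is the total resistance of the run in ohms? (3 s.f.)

ρ = 0.0167 Ω·mm²/m = 1.67×10^-8 Ω·m
Section 1: A_strand = π(2.2300e-04)² = 1.562e-07 m²; R₁ = ρL/(N·A_s) = (1.67×10^-8)(24)/(19×1.562e-07) = 0.135 Ω
Section 2: A = π(d/2)² = π(4.7900e-04 m)² = 7.208e-07 m²
R₂ = (1.67×10^-8)(22.7)/(7.208e-07) = 0.5259 Ω
R = R₁ + R₂ = 0.661 Ω

0.661 Ω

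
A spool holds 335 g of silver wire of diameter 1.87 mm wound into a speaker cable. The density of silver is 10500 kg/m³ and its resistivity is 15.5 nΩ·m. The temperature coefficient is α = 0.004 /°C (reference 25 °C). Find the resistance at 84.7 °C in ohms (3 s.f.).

0.0812 Ω

ρ = 15.5 nΩ·m = 1.55×10^-8 Ω·m
A = π(d/2)² = π(9.3500e-04 m)² = 2.7465e-06 m²
L = m/(density·A) = 0.335/(10500×2.7465e-06) = 11.62 m
R = ρL/A = (1.55×10^-8)(11.62)/(2.7465e-06) = 0.06556 Ω
R(84.7 °C) = 0.06556 × (1 + 0.004×59.7) = 0.0812 Ω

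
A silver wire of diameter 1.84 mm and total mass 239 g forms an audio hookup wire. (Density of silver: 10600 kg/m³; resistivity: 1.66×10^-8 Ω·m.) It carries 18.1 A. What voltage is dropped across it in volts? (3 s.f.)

A = π(d/2)² = π(9.2000e-04 m)² = 2.6590e-06 m²
L = m/(density·A) = 0.239/(10600×2.6590e-06) = 8.479 m
R = ρL/A = (1.66×10^-8)(8.479)/(2.6590e-06) = 0.05294 Ω
V = IR = 18.1 × 0.05294 = 0.958 V

0.958 V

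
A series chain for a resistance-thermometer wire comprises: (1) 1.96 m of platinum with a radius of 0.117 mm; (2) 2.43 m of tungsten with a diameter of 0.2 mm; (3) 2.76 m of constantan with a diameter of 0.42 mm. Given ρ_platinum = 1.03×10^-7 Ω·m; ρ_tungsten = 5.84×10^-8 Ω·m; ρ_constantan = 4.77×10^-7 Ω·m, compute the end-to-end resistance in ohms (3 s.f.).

Seg 1: A = πr² = π(1.1700e-04 m)² = 4.301e-08 m²
R_1 = (1.03×10^-7)(1.96)/(4.301e-08) = 4.694 Ω
Seg 2: A = π(d/2)² = π(1.0000e-04 m)² = 3.142e-08 m²
R_2 = (5.84×10^-8)(2.43)/(3.142e-08) = 4.517 Ω
Seg 3: A = π(d/2)² = π(2.1000e-04 m)² = 1.385e-07 m²
R_3 = (4.77×10^-7)(2.76)/(1.385e-07) = 9.503 Ω
R_total = R_1 + R_2 + R_3 = 18.7 Ω

18.7 Ω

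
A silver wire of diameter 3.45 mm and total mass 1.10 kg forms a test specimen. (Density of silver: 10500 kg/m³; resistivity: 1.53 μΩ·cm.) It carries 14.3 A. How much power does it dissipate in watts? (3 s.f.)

3.75 W

ρ = 1.53 μΩ·cm = 1.53×10^-8 Ω·m
A = π(d/2)² = π(1.7250e-03 m)² = 9.3482e-06 m²
L = m/(density·A) = 1.1/(10500×9.3482e-06) = 11.21 m
R = ρL/A = (1.53×10^-8)(11.21)/(9.3482e-06) = 0.01834 Ω
P = I²R = (14.3)² × 0.01834 = 3.75 W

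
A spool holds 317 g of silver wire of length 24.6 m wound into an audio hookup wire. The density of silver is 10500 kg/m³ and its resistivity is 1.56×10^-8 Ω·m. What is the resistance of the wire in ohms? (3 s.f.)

A = m/(density·L) = 0.317/(10500×24.6) = 1.2273e-06 m²
R = ρL/A = (1.56×10^-8)(24.6)/(1.2273e-06) = 0.313 Ω

0.313 Ω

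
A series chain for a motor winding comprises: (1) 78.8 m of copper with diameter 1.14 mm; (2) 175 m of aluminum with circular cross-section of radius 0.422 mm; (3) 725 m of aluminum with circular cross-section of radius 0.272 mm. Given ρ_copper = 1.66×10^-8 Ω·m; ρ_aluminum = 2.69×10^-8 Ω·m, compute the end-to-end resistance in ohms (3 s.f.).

Seg 1: A = π(d/2)² = π(5.7000e-04 m)² = 1.021e-06 m²
R_1 = (1.66×10^-8)(78.8)/(1.021e-06) = 1.282 Ω
Seg 2: A = πr² = π(4.2200e-04 m)² = 5.595e-07 m²
R_2 = (2.69×10^-8)(175)/(5.595e-07) = 8.414 Ω
Seg 3: A = πr² = π(2.7200e-04 m)² = 2.324e-07 m²
R_3 = (2.69×10^-8)(725)/(2.324e-07) = 83.91 Ω
R_total = R_1 + R_2 + R_3 = 93.6 Ω

93.6 Ω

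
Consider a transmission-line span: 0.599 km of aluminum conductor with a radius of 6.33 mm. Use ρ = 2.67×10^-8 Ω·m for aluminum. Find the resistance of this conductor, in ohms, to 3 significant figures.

A = πr² = π(6.3300e-03 m)² = 1.259e-04 m²
R = ρL/A = (2.67×10^-8)(599 m)/(1.259e-04 m²) = 0.127 Ω

0.127 Ω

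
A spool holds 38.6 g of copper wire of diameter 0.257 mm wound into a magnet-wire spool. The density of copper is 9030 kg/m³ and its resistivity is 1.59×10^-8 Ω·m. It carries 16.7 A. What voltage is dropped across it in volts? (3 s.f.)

A = π(d/2)² = π(1.2850e-04 m)² = 5.1875e-08 m²
L = m/(density·A) = 0.0386/(9030×5.1875e-08) = 82.4 m
R = ρL/A = (1.59×10^-8)(82.4)/(5.1875e-08) = 25.26 Ω
V = IR = 16.7 × 25.26 = 422 V

422 V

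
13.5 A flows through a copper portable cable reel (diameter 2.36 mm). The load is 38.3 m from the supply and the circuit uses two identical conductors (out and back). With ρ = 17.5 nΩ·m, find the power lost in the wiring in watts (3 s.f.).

55.8 W

ρ = 17.5 nΩ·m = 1.75×10^-8 Ω·m
A = π(d/2)² = π(1.1800e-03 m)² = 4.374e-06 m²
Total conductor length (both ways) L = 2 × 38.3 = 76.6 m
R = ρL/A = (1.75×10^-8)(76.6)/(4.374e-06) = 0.3064 Ω
P = I²R = (13.5)² × 0.3064 = 55.8 W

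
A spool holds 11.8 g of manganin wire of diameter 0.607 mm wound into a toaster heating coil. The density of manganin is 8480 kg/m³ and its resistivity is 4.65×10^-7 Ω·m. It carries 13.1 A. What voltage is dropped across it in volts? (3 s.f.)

A = π(d/2)² = π(3.0350e-04 m)² = 2.8938e-07 m²
L = m/(density·A) = 0.0118/(8480×2.8938e-07) = 4.809 m
R = ρL/A = (4.65×10^-7)(4.809)/(2.8938e-07) = 7.727 Ω
V = IR = 13.1 × 7.727 = 101 V

101 V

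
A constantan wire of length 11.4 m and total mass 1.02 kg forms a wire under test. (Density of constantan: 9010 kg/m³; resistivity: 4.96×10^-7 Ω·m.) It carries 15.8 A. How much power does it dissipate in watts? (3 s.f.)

A = m/(density·L) = 1.02/(9010×11.4) = 9.9305e-06 m²
R = ρL/A = (4.96×10^-7)(11.4)/(9.9305e-06) = 0.5694 Ω
P = I²R = (15.8)² × 0.5694 = 142 W

142 W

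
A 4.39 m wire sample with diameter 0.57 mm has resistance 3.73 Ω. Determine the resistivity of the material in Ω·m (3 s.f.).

A = π(d/2)² = π(2.8500e-04 m)² = 2.552e-07 m²
ρ = RA/L = (3.73)(2.552e-07)/(4.39) = 2.17×10^-7 Ω·m

2.17×10^-7 Ω·m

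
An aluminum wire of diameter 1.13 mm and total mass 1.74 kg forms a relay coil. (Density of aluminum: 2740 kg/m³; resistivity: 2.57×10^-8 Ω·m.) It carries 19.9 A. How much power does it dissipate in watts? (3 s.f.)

6430 W

A = π(d/2)² = π(5.6500e-04 m)² = 1.0029e-06 m²
L = m/(density·A) = 1.74/(2740×1.0029e-06) = 633.2 m
R = ρL/A = (2.57×10^-8)(633.2)/(1.0029e-06) = 16.23 Ω
P = I²R = (19.9)² × 16.23 = 6430 W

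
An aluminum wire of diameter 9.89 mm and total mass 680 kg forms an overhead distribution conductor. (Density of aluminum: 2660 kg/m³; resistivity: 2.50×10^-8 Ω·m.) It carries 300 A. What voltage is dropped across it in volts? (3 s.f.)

325 V

A = π(d/2)² = π(4.9450e-03 m)² = 7.6821e-05 m²
L = m/(density·A) = 680/(2660×7.6821e-05) = 3328 m
R = ρL/A = (2.50×10^-8)(3328)/(7.6821e-05) = 1.083 Ω
V = IR = 300 × 1.083 = 325 V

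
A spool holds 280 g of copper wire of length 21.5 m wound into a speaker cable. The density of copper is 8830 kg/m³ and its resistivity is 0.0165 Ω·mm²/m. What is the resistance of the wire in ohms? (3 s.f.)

ρ = 0.0165 Ω·mm²/m = 1.65×10^-8 Ω·m
A = m/(density·L) = 0.28/(8830×21.5) = 1.4749e-06 m²
R = ρL/A = (1.65×10^-8)(21.5)/(1.4749e-06) = 0.241 Ω

0.241 Ω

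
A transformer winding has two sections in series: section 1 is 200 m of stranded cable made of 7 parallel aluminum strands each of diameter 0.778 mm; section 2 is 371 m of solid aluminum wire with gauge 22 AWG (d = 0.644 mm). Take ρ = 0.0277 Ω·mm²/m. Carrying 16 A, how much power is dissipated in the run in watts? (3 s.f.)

8500 W

ρ = 0.0277 Ω·mm²/m = 2.77×10^-8 Ω·m
Section 1: A_strand = π(3.8900e-04)² = 4.754e-07 m²; R₁ = ρL/(N·A_s) = (2.77×10^-8)(200)/(7×4.754e-07) = 1.665 Ω
Section 2: A = π(0.644/2 mm)² = π(3.2200e-04 m)² = 3.257e-07 m²
R₂ = (2.77×10^-8)(371)/(3.257e-07) = 31.55 Ω
R = R₁ + R₂ = 33.21 Ω
P = I²R = (16)² × 33.21 = 8500 W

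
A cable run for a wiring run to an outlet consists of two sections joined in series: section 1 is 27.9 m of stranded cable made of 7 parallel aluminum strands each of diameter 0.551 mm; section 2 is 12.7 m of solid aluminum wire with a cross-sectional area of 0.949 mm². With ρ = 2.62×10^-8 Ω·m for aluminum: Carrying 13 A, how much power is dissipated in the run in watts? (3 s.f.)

133 W

Section 1: A_strand = π(2.7550e-04)² = 2.384e-07 m²; R₁ = ρL/(N·A_s) = (2.62×10^-8)(27.9)/(7×2.384e-07) = 0.4379 Ω
Section 2: A = 0.949 mm² = 9.490e-07 m²
R₂ = (2.62×10^-8)(12.7)/(9.490e-07) = 0.3506 Ω
R = R₁ + R₂ = 0.7886 Ω
P = I²R = (13)² × 0.7886 = 133 W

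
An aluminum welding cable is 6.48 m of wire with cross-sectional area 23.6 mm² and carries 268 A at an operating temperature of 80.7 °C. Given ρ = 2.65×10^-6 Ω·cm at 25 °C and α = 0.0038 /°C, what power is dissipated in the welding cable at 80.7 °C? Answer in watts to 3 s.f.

633 W

ρ = 2.65×10^-6 Ω·cm = 2.65×10^-8 Ω·m
A = 23.6 mm² = 2.360e-05 m²
R₍25₎ = ρL/A = (2.65×10^-8)(6.48)/(2.360e-05) = 0.007276 Ω
R₍80.7₎ = R₍25₎(1 + αΔT) = 0.007276 × (1 + 0.0038×55.7) = 0.008816 Ω
P = I²R = (268)² × 0.008816 = 633 W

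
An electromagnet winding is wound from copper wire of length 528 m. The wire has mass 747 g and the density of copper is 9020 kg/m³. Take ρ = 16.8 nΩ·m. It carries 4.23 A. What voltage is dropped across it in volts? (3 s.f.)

239 V

ρ = 16.8 nΩ·m = 1.68×10^-8 Ω·m
A = m/(density·L) = 0.747/(9020×528) = 1.5685e-07 m²
R = ρL/A = (1.68×10^-8)(528)/(1.5685e-07) = 56.55 Ω
V = IR = 4.23 × 56.55 = 239 V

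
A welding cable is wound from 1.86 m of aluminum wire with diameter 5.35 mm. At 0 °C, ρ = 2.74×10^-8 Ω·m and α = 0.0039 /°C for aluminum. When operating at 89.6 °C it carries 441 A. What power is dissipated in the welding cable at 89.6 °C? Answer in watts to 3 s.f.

A = π(d/2)² = π(2.6750e-03 m)² = 2.248e-05 m²
R₍0₎ = ρL/A = (2.74×10^-8)(1.86)/(2.248e-05) = 0.002267 Ω
R₍89.6₎ = R₍0₎(1 + αΔT) = 0.002267 × (1 + 0.0039×89.6) = 0.003059 Ω
P = I²R = (441)² × 0.003059 = 595 W

595 W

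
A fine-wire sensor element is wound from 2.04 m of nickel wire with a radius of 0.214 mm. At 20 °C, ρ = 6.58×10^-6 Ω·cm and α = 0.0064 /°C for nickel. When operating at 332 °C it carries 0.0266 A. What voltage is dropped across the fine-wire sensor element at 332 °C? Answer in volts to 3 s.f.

ρ = 6.58×10^-6 Ω·cm = 6.58×10^-8 Ω·m
A = πr² = π(2.1400e-04 m)² = 1.439e-07 m²
R₍20₎ = ρL/A = (6.58×10^-8)(2.04)/(1.439e-07) = 0.933 Ω
R₍332₎ = R₍20₎(1 + αΔT) = 0.933 × (1 + 0.0064×312) = 2.796 Ω
V = IR = 0.0266 × 2.796 = 0.0744 V

0.0744 V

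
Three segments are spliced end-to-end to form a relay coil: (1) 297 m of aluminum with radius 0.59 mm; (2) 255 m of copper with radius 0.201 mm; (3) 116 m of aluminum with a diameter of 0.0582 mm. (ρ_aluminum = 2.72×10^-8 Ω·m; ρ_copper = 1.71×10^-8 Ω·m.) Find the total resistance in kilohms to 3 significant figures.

1.23 kΩ

Seg 1: A = πr² = π(5.9000e-04 m)² = 1.094e-06 m²
R_1 = (2.72×10^-8)(297)/(1.094e-06) = 7.387 Ω
Seg 2: A = πr² = π(2.0100e-04 m)² = 1.269e-07 m²
R_2 = (1.71×10^-8)(255)/(1.269e-07) = 34.36 Ω
Seg 3: A = π(d/2)² = π(2.9100e-05 m)² = 2.660e-09 m²
R_3 = (2.72×10^-8)(116)/(2.660e-09) = 1186 Ω
R_total = R_1 + R_2 + R_3 = 1.23 kΩ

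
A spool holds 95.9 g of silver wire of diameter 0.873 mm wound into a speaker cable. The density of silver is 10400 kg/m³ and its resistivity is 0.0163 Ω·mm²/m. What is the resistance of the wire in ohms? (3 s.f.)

ρ = 0.0163 Ω·mm²/m = 1.63×10^-8 Ω·m
A = π(d/2)² = π(4.3650e-04 m)² = 5.9857e-07 m²
L = m/(density·A) = 0.0959/(10400×5.9857e-07) = 15.41 m
R = ρL/A = (1.63×10^-8)(15.41)/(5.9857e-07) = 0.420 Ω

0.420 Ω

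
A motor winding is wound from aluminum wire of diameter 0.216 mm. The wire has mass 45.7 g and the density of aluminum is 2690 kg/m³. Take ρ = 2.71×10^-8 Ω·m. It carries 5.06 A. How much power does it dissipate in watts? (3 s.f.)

8780 W

A = π(d/2)² = π(1.0800e-04 m)² = 3.6644e-08 m²
L = m/(density·A) = 0.0457/(2690×3.6644e-08) = 463.6 m
R = ρL/A = (2.71×10^-8)(463.6)/(3.6644e-08) = 342.9 Ω
P = I²R = (5.06)² × 342.9 = 8780 W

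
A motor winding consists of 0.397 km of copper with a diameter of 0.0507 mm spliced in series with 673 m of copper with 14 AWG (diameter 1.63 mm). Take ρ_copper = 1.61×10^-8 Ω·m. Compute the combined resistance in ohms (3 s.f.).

3170 Ω

Segment 1: A = π(d/2)² = π(2.5350e-05 m)² = 2.019e-09 m²
R₁ = ρL/A = (1.61×10^-8)(397)/(2.019e-09) = 3166 Ω
Segment 2: A = π(1.63/2 mm)² = π(8.1500e-04 m)² = 2.087e-06 m²
R₂ = (1.61×10^-8)(673)/(2.087e-06) = 5.192 Ω
R = R₁ + R₂ = 3170 Ω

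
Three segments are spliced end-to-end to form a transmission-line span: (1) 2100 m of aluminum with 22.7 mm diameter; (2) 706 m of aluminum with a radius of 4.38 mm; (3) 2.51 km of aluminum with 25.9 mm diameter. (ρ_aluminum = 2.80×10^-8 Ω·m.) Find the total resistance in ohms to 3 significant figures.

0.607 Ω

Seg 1: A = π(d/2)² = π(1.1350e-02 m)² = 4.047e-04 m²
R_1 = (2.80×10^-8)(2100)/(4.047e-04) = 0.1453 Ω
Seg 2: A = πr² = π(4.3800e-03 m)² = 6.027e-05 m²
R_2 = (2.80×10^-8)(706)/(6.027e-05) = 0.328 Ω
Seg 3: A = π(d/2)² = π(1.2950e-02 m)² = 5.269e-04 m²
R_3 = (2.80×10^-8)(2510)/(5.269e-04) = 0.1334 Ω
R_total = R_1 + R_2 + R_3 = 0.607 Ω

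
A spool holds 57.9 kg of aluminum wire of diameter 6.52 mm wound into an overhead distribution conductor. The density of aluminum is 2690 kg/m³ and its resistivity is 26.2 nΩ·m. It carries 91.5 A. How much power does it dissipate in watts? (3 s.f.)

4240 W

ρ = 26.2 nΩ·m = 2.62×10^-8 Ω·m
A = π(d/2)² = π(3.2600e-03 m)² = 3.3388e-05 m²
L = m/(density·A) = 57.9/(2690×3.3388e-05) = 644.7 m
R = ρL/A = (2.62×10^-8)(644.7)/(3.3388e-05) = 0.5059 Ω
P = I²R = (91.5)² × 0.5059 = 4240 W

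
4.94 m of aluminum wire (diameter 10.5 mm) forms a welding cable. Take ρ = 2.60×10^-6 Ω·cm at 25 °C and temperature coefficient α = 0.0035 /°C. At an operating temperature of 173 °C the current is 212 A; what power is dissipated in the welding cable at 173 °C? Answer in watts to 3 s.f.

101 W

ρ = 2.60×10^-6 Ω·cm = 2.60×10^-8 Ω·m
A = π(d/2)² = π(5.2500e-03 m)² = 8.659e-05 m²
R₍25₎ = ρL/A = (2.60×10^-8)(4.94)/(8.659e-05) = 0.001483 Ω
R₍173₎ = R₍25₎(1 + αΔT) = 0.001483 × (1 + 0.0035×148) = 0.002252 Ω
P = I²R = (212)² × 0.002252 = 101 W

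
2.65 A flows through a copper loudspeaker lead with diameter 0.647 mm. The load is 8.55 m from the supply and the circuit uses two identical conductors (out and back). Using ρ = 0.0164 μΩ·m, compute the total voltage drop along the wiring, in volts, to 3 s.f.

ρ = 0.0164 μΩ·m = 1.64×10^-8 Ω·m
A = π(d/2)² = π(3.2350e-04 m)² = 3.288e-07 m²
Total conductor length (both ways) L = 2 × 8.55 = 17.1 m
R = ρL/A = (1.64×10^-8)(17.1)/(3.288e-07) = 0.853 Ω
V = IR = 2.65 × 0.853 = 2.26 V

2.26 V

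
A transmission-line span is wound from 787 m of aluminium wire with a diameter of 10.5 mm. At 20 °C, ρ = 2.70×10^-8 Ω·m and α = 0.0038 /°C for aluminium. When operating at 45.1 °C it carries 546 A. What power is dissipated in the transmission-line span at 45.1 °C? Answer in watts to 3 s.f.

80100 W

A = π(d/2)² = π(5.2500e-03 m)² = 8.659e-05 m²
R₍20₎ = ρL/A = (2.70×10^-8)(787)/(8.659e-05) = 0.2454 Ω
R₍45.1₎ = R₍20₎(1 + αΔT) = 0.2454 × (1 + 0.0038×25.1) = 0.2688 Ω
P = I²R = (546)² × 0.2688 = 80100 W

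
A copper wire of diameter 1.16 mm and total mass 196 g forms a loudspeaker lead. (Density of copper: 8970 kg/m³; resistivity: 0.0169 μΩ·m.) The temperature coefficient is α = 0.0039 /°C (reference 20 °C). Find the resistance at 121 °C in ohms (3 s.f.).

ρ = 0.0169 μΩ·m = 1.69×10^-8 Ω·m
A = π(d/2)² = π(5.8000e-04 m)² = 1.0568e-06 m²
L = m/(density·A) = 0.196/(8970×1.0568e-06) = 20.68 m
R = ρL/A = (1.69×10^-8)(20.68)/(1.0568e-06) = 0.3306 Ω
R(121 °C) = 0.3306 × (1 + 0.0039×101) = 0.461 Ω

0.461 Ω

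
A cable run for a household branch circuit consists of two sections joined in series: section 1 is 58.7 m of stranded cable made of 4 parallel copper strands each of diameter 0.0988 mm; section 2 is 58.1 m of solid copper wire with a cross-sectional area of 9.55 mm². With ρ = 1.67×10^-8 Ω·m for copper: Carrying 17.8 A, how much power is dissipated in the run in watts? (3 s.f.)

Section 1: A_strand = π(4.9400e-05)² = 7.667e-09 m²; R₁ = ρL/(N·A_s) = (1.67×10^-8)(58.7)/(4×7.667e-09) = 31.97 Ω
Section 2: A = 9.55 mm² = 9.550e-06 m²
R₂ = (1.67×10^-8)(58.1)/(9.550e-06) = 0.1016 Ω
R = R₁ + R₂ = 32.07 Ω
P = I²R = (17.8)² × 32.07 = 10200 W

10200 W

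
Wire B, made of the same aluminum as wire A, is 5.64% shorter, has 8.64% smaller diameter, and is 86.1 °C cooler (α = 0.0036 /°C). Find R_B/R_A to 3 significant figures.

R ∝ ρL/d² with ρ ∝ (1+αΔT), so R_B/R_A = (1 − 5.64/100) × (1 − 8.64/100)⁻² × (1 − 0.0036×86.1)
= 0.9436 × 1.198 × 0.69 = 0.780

0.780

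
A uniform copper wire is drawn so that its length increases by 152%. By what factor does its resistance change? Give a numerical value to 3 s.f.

k = 1 + 152/100 = 2.52; volume constant ⇒ A' = A/k, so R' = k²R.
Factor = 6.35

6.35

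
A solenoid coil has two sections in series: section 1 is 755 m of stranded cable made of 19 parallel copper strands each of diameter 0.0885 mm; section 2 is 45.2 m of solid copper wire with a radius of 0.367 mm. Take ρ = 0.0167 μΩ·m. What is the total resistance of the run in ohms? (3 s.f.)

110 Ω

ρ = 0.0167 μΩ·m = 1.67×10^-8 Ω·m
Section 1: A_strand = π(4.4250e-05)² = 6.151e-09 m²; R₁ = ρL/(N·A_s) = (1.67×10^-8)(755)/(19×6.151e-09) = 107.9 Ω
Section 2: A = πr² = π(3.6700e-04 m)² = 4.231e-07 m²
R₂ = (1.67×10^-8)(45.2)/(4.231e-07) = 1.784 Ω
R = R₁ + R₂ = 110 Ω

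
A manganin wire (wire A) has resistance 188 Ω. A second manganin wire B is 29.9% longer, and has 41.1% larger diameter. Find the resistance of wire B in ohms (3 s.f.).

R ∝ L/d², so R_B/R_A = (1 + 29.9/100) × (1 + 41.1/100)⁻²
= 1.299 × 0.5023 = 0.6525
R_B = 0.6525 × 188 = 123 Ω

123 Ω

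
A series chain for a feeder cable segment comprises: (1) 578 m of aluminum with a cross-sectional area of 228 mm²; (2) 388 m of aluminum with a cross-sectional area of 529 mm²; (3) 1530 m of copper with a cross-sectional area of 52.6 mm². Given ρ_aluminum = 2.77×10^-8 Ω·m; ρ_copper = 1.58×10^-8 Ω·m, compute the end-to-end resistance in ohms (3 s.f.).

0.550 Ω

Seg 1: A = 228 mm² = 2.280e-04 m²
R_1 = (2.77×10^-8)(578)/(2.280e-04) = 0.07022 Ω
Seg 2: A = 529 mm² = 5.290e-04 m²
R_2 = (2.77×10^-8)(388)/(5.290e-04) = 0.02032 Ω
Seg 3: A = 52.6 mm² = 5.260e-05 m²
R_3 = (1.58×10^-8)(1530)/(5.260e-05) = 0.4596 Ω
R_total = R_1 + R_2 + R_3 = 0.550 Ω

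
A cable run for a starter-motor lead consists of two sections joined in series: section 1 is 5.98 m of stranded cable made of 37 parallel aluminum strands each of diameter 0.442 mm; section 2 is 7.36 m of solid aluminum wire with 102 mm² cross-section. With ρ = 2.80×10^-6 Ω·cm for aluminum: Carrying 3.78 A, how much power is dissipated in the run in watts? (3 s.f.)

0.450 W

ρ = 2.80×10^-6 Ω·cm = 2.80×10^-8 Ω·m
Section 1: A_strand = π(2.2100e-04)² = 1.534e-07 m²; R₁ = ρL/(N·A_s) = (2.80×10^-8)(5.98)/(37×1.534e-07) = 0.02949 Ω
Section 2: A = 102 mm² = 1.020e-04 m²
R₂ = (2.80×10^-8)(7.36)/(1.020e-04) = 0.00202 Ω
R = R₁ + R₂ = 0.03151 Ω
P = I²R = (3.78)² × 0.03151 = 0.450 W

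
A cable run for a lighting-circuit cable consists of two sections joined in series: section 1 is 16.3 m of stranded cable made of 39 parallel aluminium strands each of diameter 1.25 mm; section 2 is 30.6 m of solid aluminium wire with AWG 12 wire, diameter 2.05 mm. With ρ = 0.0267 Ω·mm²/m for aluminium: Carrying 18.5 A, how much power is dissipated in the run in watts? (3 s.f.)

87.8 W

ρ = 0.0267 Ω·mm²/m = 2.67×10^-8 Ω·m
Section 1: A_strand = π(6.2500e-04)² = 1.227e-06 m²; R₁ = ρL/(N·A_s) = (2.67×10^-8)(16.3)/(39×1.227e-06) = 0.009093 Ω
Section 2: A = π(2.05/2 mm)² = π(1.0250e-03 m)² = 3.301e-06 m²
R₂ = (2.67×10^-8)(30.6)/(3.301e-06) = 0.2475 Ω
R = R₁ + R₂ = 0.2566 Ω
P = I²R = (18.5)² × 0.2566 = 87.8 W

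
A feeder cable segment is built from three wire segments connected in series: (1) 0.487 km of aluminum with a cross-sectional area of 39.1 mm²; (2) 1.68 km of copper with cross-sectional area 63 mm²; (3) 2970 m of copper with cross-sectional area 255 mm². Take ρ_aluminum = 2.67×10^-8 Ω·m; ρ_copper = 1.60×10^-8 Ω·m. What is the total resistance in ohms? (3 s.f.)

Seg 1: A = 39.1 mm² = 3.910e-05 m²
R_1 = (2.67×10^-8)(487)/(3.910e-05) = 0.3326 Ω
Seg 2: A = 63 mm² = 6.300e-05 m²
R_2 = (1.60×10^-8)(1680)/(6.300e-05) = 0.4267 Ω
Seg 3: A = 255 mm² = 2.550e-04 m²
R_3 = (1.60×10^-8)(2970)/(2.550e-04) = 0.1864 Ω
R_total = R_1 + R_2 + R_3 = 0.946 Ω

0.946 Ω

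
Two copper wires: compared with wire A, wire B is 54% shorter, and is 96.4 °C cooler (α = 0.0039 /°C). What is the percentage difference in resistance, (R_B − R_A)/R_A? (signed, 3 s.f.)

-71.3%

R ∝ ρL/d² with ρ ∝ (1+αΔT), so R_B/R_A = (1 − 54/100) × (1 − 0.0039×96.4)
= 0.46 × 0.624 = 0.2871
(R_B − R_A)/R_A = 0.2871 − 1 = -71.3%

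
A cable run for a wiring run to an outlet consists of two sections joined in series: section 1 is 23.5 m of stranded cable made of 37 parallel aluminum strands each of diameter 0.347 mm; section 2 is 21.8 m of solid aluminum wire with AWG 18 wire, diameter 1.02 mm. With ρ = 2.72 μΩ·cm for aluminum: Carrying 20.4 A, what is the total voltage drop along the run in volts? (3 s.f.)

18.5 V

ρ = 2.72 μΩ·cm = 2.72×10^-8 Ω·m
Section 1: A_strand = π(1.7350e-04)² = 9.457e-08 m²; R₁ = ρL/(N·A_s) = (2.72×10^-8)(23.5)/(37×9.457e-08) = 0.1827 Ω
Section 2: A = π(1.02/2 mm)² = π(5.1000e-04 m)² = 8.171e-07 m²
R₂ = (2.72×10^-8)(21.8)/(8.171e-07) = 0.7257 Ω
R = R₁ + R₂ = 0.9083 Ω
V = IR = 20.4 × 0.9083 = 18.5 V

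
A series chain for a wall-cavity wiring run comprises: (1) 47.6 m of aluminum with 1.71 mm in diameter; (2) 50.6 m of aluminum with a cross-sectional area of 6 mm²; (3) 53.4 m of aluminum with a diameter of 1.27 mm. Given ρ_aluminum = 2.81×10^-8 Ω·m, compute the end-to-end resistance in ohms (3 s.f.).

2.00 Ω

Seg 1: A = π(d/2)² = π(8.5500e-04 m)² = 2.297e-06 m²
R_1 = (2.81×10^-8)(47.6)/(2.297e-06) = 0.5824 Ω
Seg 2: A = 6 mm² = 6.000e-06 m²
R_2 = (2.81×10^-8)(50.6)/(6.000e-06) = 0.237 Ω
Seg 3: A = π(d/2)² = π(6.3500e-04 m)² = 1.267e-06 m²
R_3 = (2.81×10^-8)(53.4)/(1.267e-06) = 1.185 Ω
R_total = R_1 + R_2 + R_3 = 2.00 Ω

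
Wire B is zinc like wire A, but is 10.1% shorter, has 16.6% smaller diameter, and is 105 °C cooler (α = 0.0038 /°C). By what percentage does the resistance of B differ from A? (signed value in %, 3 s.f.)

R ∝ ρL/d² with ρ ∝ (1+αΔT), so R_B/R_A = (1 − 10.1/100) × (1 − 16.6/100)⁻² × (1 − 0.0038×105)
= 0.899 × 1.438 × 0.601 = 0.7768
(R_B − R_A)/R_A = 0.7768 − 1 = -22.3%

-22.3%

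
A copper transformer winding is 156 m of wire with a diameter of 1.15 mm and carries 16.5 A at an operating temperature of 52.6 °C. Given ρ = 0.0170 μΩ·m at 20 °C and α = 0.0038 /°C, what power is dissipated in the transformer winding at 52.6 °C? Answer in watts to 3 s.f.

781 W

ρ = 0.0170 μΩ·m = 1.70×10^-8 Ω·m
A = π(d/2)² = π(5.7500e-04 m)² = 1.039e-06 m²
R₍20₎ = ρL/A = (1.70×10^-8)(156)/(1.039e-06) = 2.553 Ω
R₍52.6₎ = R₍20₎(1 + αΔT) = 2.553 × (1 + 0.0038×32.6) = 2.87 Ω
P = I²R = (16.5)² × 2.87 = 781 W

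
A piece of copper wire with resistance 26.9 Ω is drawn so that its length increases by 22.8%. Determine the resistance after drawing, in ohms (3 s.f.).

40.6 Ω

k = 1 + 22.8/100 = 1.228; volume constant ⇒ A' = A/k, so R' = k²R.
R' = 1.508 × 26.9 = 40.6 Ω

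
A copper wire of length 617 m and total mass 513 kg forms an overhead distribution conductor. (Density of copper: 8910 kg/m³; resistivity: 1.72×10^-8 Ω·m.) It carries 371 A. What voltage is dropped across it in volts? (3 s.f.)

42.2 V

A = m/(density·L) = 513/(8910×617) = 9.3316e-05 m²
R = ρL/A = (1.72×10^-8)(617)/(9.3316e-05) = 0.1137 Ω
V = IR = 371 × 0.1137 = 42.2 V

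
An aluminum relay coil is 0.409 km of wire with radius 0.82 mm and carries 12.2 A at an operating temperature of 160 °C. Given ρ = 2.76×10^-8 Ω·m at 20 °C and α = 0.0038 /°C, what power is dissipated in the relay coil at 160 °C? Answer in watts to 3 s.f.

A = πr² = π(8.2000e-04 m)² = 2.112e-06 m²
R₍20₎ = ρL/A = (2.76×10^-8)(409)/(2.112e-06) = 5.344 Ω
R₍160₎ = R₍20₎(1 + αΔT) = 5.344 × (1 + 0.0038×140) = 8.187 Ω
P = I²R = (12.2)² × 8.187 = 1220 W

1220 W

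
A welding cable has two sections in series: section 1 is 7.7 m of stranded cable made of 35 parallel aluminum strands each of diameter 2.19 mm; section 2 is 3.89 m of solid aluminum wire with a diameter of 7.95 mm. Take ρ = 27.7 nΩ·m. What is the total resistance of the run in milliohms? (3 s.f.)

3.79 mΩ

ρ = 27.7 nΩ·m = 2.77×10^-8 Ω·m
Section 1: A_strand = π(1.0950e-03)² = 3.767e-06 m²; R₁ = ρL/(N·A_s) = (2.77×10^-8)(7.7)/(35×3.767e-06) = 0.001618 Ω
Section 2: A = π(d/2)² = π(3.9750e-03 m)² = 4.964e-05 m²
R₂ = (2.77×10^-8)(3.89)/(4.964e-05) = 0.002171 Ω
R = R₁ + R₂ = 3.79 mΩ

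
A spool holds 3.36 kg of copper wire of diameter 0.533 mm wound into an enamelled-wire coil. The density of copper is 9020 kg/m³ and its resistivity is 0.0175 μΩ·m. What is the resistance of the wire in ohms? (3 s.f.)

ρ = 0.0175 μΩ·m = 1.75×10^-8 Ω·m
A = π(d/2)² = π(2.6650e-04 m)² = 2.2312e-07 m²
L = m/(density·A) = 3.36/(9020×2.2312e-07) = 1670 m
R = ρL/A = (1.75×10^-8)(1670)/(2.2312e-07) = 131 Ω

131 Ω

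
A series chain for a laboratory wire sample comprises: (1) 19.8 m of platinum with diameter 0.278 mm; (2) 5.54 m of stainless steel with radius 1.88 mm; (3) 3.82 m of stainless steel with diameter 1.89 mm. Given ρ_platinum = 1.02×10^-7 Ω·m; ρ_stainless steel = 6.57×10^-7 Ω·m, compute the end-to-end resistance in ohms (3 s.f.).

34.5 Ω

Seg 1: A = π(d/2)² = π(1.3900e-04 m)² = 6.070e-08 m²
R_1 = (1.02×10^-7)(19.8)/(6.070e-08) = 33.27 Ω
Seg 2: A = πr² = π(1.8800e-03 m)² = 1.110e-05 m²
R_2 = (6.57×10^-7)(5.54)/(1.110e-05) = 0.3278 Ω
Seg 3: A = π(d/2)² = π(9.4500e-04 m)² = 2.806e-06 m²
R_3 = (6.57×10^-7)(3.82)/(2.806e-06) = 0.8946 Ω
R_total = R_1 + R_2 + R_3 = 34.5 Ω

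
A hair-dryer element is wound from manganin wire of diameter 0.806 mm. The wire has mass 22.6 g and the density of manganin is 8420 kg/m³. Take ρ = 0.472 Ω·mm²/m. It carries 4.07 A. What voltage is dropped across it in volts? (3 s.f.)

19.8 V

ρ = 0.472 Ω·mm²/m = 4.72×10^-7 Ω·m
A = π(d/2)² = π(4.0300e-04 m)² = 5.1022e-07 m²
L = m/(density·A) = 0.0226/(8420×5.1022e-07) = 5.261 m
R = ρL/A = (4.72×10^-7)(5.261)/(5.1022e-07) = 4.867 Ω
V = IR = 4.07 × 4.867 = 19.8 V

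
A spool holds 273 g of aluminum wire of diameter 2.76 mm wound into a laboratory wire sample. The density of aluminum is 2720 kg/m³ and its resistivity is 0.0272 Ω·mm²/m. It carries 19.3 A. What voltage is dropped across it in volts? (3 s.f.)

ρ = 0.0272 Ω·mm²/m = 2.72×10^-8 Ω·m
A = π(d/2)² = π(1.3800e-03 m)² = 5.9828e-06 m²
L = m/(density·A) = 0.273/(2720×5.9828e-06) = 16.78 m
R = ρL/A = (2.72×10^-8)(16.78)/(5.9828e-06) = 0.07627 Ω
V = IR = 19.3 × 0.07627 = 1.47 V

1.47 V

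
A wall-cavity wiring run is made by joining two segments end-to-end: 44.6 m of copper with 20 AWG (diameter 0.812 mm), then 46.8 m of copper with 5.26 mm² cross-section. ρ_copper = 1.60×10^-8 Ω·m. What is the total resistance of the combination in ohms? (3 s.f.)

Segment 1: A = π(0.812/2 mm)² = π(4.0600e-04 m)² = 5.178e-07 m²
R₁ = ρL/A = (1.60×10^-8)(44.6)/(5.178e-07) = 1.378 Ω
Segment 2: A = 5.26 mm² = 5.260e-06 m²
R₂ = (1.60×10^-8)(46.8)/(5.260e-06) = 0.1424 Ω
R = R₁ + R₂ = 1.52 Ω

1.52 Ω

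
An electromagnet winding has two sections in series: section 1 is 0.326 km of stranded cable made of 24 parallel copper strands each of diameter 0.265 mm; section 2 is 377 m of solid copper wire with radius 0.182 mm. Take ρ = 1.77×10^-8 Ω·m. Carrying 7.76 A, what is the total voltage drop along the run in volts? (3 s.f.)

531 V

Section 1: A_strand = π(1.3250e-04)² = 5.515e-08 m²; R₁ = ρL/(N·A_s) = (1.77×10^-8)(326)/(24×5.515e-08) = 4.359 Ω
Section 2: A = πr² = π(1.8200e-04 m)² = 1.041e-07 m²
R₂ = (1.77×10^-8)(377)/(1.041e-07) = 64.12 Ω
R = R₁ + R₂ = 68.48 Ω
V = IR = 7.76 × 68.48 = 531 V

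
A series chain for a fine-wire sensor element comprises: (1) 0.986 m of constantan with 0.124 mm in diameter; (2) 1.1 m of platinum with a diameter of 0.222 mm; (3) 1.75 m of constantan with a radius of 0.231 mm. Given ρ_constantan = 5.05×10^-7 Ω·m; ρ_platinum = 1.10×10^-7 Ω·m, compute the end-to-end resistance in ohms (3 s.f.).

Seg 1: A = π(d/2)² = π(6.2000e-05 m)² = 1.208e-08 m²
R_1 = (5.05×10^-7)(0.986)/(1.208e-08) = 41.23 Ω
Seg 2: A = π(d/2)² = π(1.1100e-04 m)² = 3.871e-08 m²
R_2 = (1.10×10^-7)(1.1)/(3.871e-08) = 3.126 Ω
Seg 3: A = πr² = π(2.3100e-04 m)² = 1.676e-07 m²
R_3 = (5.05×10^-7)(1.75)/(1.676e-07) = 5.272 Ω
R_total = R_1 + R_2 + R_3 = 49.6 Ω

49.6 Ω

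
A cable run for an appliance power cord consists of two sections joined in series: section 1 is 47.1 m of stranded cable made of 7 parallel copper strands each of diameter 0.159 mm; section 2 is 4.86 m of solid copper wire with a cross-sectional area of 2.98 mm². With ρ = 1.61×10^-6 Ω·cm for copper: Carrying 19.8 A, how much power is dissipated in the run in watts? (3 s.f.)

ρ = 1.61×10^-6 Ω·cm = 1.61×10^-8 Ω·m
Section 1: A_strand = π(7.9500e-05)² = 1.986e-08 m²; R₁ = ρL/(N·A_s) = (1.61×10^-8)(47.1)/(7×1.986e-08) = 5.456 Ω
Section 2: A = 2.98 mm² = 2.980e-06 m²
R₂ = (1.61×10^-8)(4.86)/(2.980e-06) = 0.02626 Ω
R = R₁ + R₂ = 5.482 Ω
P = I²R = (19.8)² × 5.482 = 2150 W

2150 W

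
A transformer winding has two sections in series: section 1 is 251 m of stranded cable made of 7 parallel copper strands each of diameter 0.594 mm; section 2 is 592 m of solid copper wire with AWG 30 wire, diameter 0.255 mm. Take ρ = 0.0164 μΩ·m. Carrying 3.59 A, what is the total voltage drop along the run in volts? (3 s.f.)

ρ = 0.0164 μΩ·m = 1.64×10^-8 Ω·m
Section 1: A_strand = π(2.9700e-04)² = 2.771e-07 m²; R₁ = ρL/(N·A_s) = (1.64×10^-8)(251)/(7×2.771e-07) = 2.122 Ω
Section 2: A = π(0.255/2 mm)² = π(1.2750e-04 m)² = 5.107e-08 m²
R₂ = (1.64×10^-8)(592)/(5.107e-08) = 190.1 Ω
R = R₁ + R₂ = 192.2 Ω
V = IR = 3.59 × 192.2 = 690 V

690 V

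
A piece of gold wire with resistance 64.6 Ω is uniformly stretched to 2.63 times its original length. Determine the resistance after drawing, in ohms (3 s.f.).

447 Ω

Volume constant ⇒ A' = A/k with k = 2.63. R' = ρ(kL)/(A/k) = k²R.
R' = 6.917 × 64.6 = 447 Ω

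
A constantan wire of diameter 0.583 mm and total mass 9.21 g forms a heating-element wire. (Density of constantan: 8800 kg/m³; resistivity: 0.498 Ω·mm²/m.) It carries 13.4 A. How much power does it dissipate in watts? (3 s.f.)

ρ = 0.498 Ω·mm²/m = 4.98×10^-7 Ω·m
A = π(d/2)² = π(2.9150e-04 m)² = 2.6695e-07 m²
L = m/(density·A) = 0.00921/(8800×2.6695e-07) = 3.921 m
R = ρL/A = (4.98×10^-7)(3.921)/(2.6695e-07) = 7.314 Ω
P = I²R = (13.4)² × 7.314 = 1310 W

1310 W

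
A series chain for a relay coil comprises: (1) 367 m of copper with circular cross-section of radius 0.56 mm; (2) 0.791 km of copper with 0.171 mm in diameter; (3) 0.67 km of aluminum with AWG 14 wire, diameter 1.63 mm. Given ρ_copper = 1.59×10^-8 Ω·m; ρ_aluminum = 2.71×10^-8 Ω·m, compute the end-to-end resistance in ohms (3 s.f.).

Seg 1: A = πr² = π(5.6000e-04 m)² = 9.852e-07 m²
R_1 = (1.59×10^-8)(367)/(9.852e-07) = 5.923 Ω
Seg 2: A = π(d/2)² = π(8.5500e-05 m)² = 2.297e-08 m²
R_2 = (1.59×10^-8)(791)/(2.297e-08) = 547.6 Ω
Seg 3: A = π(1.63/2 mm)² = π(8.1500e-04 m)² = 2.087e-06 m²
R_3 = (2.71×10^-8)(670)/(2.087e-06) = 8.701 Ω
R_total = R_1 + R_2 + R_3 = 562 Ω

562 Ω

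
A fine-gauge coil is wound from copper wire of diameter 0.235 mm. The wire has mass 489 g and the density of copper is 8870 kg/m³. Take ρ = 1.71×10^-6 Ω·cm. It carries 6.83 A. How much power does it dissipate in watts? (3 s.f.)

ρ = 1.71×10^-6 Ω·cm = 1.71×10^-8 Ω·m
A = π(d/2)² = π(1.1750e-04 m)² = 4.3374e-08 m²
L = m/(density·A) = 0.489/(8870×4.3374e-08) = 1271 m
R = ρL/A = (1.71×10^-8)(1271)/(4.3374e-08) = 501.1 Ω
P = I²R = (6.83)² × 501.1 = 23400 W

23400 W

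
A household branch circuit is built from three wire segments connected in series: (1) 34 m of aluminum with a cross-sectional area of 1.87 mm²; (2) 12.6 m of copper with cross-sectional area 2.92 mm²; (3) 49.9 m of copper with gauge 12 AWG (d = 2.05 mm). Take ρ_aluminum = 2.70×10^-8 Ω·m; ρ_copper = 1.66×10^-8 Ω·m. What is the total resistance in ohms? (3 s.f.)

Seg 1: A = 1.87 mm² = 1.870e-06 m²
R_1 = (2.70×10^-8)(34)/(1.870e-06) = 0.4909 Ω
Seg 2: A = 2.92 mm² = 2.920e-06 m²
R_2 = (1.66×10^-8)(12.6)/(2.920e-06) = 0.07163 Ω
Seg 3: A = π(2.05/2 mm)² = π(1.0250e-03 m)² = 3.301e-06 m²
R_3 = (1.66×10^-8)(49.9)/(3.301e-06) = 0.251 Ω
R_total = R_1 + R_2 + R_3 = 0.814 Ω

0.814 Ω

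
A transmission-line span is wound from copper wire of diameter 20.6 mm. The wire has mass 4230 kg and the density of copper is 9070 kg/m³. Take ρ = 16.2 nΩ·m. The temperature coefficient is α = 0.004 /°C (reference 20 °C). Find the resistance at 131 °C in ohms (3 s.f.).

ρ = 16.2 nΩ·m = 1.62×10^-8 Ω·m
A = π(d/2)² = π(1.0300e-02 m)² = 3.3329e-04 m²
L = m/(density·A) = 4230/(9070×3.3329e-04) = 1399 m
R = ρL/A = (1.62×10^-8)(1399)/(3.3329e-04) = 0.06801 Ω
R(131 °C) = 0.06801 × (1 + 0.004×111) = 0.0982 Ω

0.0982 Ω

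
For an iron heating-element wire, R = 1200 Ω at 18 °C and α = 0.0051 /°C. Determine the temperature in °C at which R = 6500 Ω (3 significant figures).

R = R₀(1 + α(T − T₀)) ⇒ T = T₀ + (R/R₀ − 1)/α
T = 18 + (6500/1200 − 1)/0.0051 = 18 + (4.417)/0.0051 = 884 °C

884 °C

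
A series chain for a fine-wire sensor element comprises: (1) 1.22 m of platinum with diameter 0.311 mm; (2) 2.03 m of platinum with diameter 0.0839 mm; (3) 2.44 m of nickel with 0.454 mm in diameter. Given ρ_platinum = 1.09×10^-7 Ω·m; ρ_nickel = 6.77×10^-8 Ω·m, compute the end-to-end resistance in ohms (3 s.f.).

Seg 1: A = π(d/2)² = π(1.5550e-04 m)² = 7.596e-08 m²
R_1 = (1.09×10^-7)(1.22)/(7.596e-08) = 1.751 Ω
Seg 2: A = π(d/2)² = π(4.1950e-05 m)² = 5.529e-09 m²
R_2 = (1.09×10^-7)(2.03)/(5.529e-09) = 40.02 Ω
Seg 3: A = π(d/2)² = π(2.2700e-04 m)² = 1.619e-07 m²
R_3 = (6.77×10^-8)(2.44)/(1.619e-07) = 1.02 Ω
R_total = R_1 + R_2 + R_3 = 42.8 Ω

42.8 Ω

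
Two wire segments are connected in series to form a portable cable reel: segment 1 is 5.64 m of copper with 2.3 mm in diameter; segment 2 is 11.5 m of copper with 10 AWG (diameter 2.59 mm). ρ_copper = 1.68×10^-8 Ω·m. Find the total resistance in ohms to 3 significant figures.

0.0595 Ω

Segment 1: A = π(d/2)² = π(1.1500e-03 m)² = 4.155e-06 m²
R₁ = ρL/A = (1.68×10^-8)(5.64)/(4.155e-06) = 0.02281 Ω
Segment 2: A = π(2.59/2 mm)² = π(1.2950e-03 m)² = 5.269e-06 m²
R₂ = (1.68×10^-8)(11.5)/(5.269e-06) = 0.03667 Ω
R = R₁ + R₂ = 0.0595 Ω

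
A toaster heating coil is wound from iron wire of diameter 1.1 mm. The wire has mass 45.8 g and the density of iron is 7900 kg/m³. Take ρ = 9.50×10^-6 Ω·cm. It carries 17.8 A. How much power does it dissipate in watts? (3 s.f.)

ρ = 9.50×10^-6 Ω·cm = 9.50×10^-8 Ω·m
A = π(d/2)² = π(5.5000e-04 m)² = 9.5033e-07 m²
L = m/(density·A) = 0.0458/(7900×9.5033e-07) = 6.1 m
R = ρL/A = (9.50×10^-8)(6.1)/(9.5033e-07) = 0.6098 Ω
P = I²R = (17.8)² × 0.6098 = 193 W

193 W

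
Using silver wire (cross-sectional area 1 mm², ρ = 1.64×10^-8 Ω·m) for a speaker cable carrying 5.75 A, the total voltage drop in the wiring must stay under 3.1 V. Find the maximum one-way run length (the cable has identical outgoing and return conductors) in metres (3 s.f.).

16.4 m

A = 1 mm² = 1.000e-06 m²
L_max = V_max·A/(2·ρI) = (3.1)(1.000e-06)/(2×1.64×10^-8×5.75) = 16.4 m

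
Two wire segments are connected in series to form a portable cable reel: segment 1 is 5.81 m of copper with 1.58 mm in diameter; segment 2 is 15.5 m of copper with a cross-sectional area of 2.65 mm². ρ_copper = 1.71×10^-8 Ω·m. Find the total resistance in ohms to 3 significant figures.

0.151 Ω

Segment 1: A = π(d/2)² = π(7.9000e-04 m)² = 1.961e-06 m²
R₁ = ρL/A = (1.71×10^-8)(5.81)/(1.961e-06) = 0.05067 Ω
Segment 2: A = 2.65 mm² = 2.650e-06 m²
R₂ = (1.71×10^-8)(15.5)/(2.650e-06) = 0.1 Ω
R = R₁ + R₂ = 0.151 Ω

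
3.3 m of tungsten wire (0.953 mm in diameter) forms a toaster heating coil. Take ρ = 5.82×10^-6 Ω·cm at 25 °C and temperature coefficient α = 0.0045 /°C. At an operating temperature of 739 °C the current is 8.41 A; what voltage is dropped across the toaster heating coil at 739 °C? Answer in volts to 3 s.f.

ρ = 5.82×10^-6 Ω·cm = 5.82×10^-8 Ω·m
A = π(d/2)² = π(4.7650e-04 m)² = 7.133e-07 m²
R₍25₎ = ρL/A = (5.82×10^-8)(3.3)/(7.133e-07) = 0.2693 Ω
R₍739₎ = R₍25₎(1 + αΔT) = 0.2693 × (1 + 0.0045×714) = 1.134 Ω
V = IR = 8.41 × 1.134 = 9.54 V

9.54 V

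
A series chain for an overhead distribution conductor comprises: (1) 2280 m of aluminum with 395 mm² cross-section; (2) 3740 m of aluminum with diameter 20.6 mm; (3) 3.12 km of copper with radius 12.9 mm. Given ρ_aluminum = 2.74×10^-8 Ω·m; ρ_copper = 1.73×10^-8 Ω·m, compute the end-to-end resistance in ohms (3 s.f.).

0.569 Ω

Seg 1: A = 395 mm² = 3.950e-04 m²
R_1 = (2.74×10^-8)(2280)/(3.950e-04) = 0.1582 Ω
Seg 2: A = π(d/2)² = π(1.0300e-02 m)² = 3.333e-04 m²
R_2 = (2.74×10^-8)(3740)/(3.333e-04) = 0.3075 Ω
Seg 3: A = πr² = π(1.2900e-02 m)² = 5.228e-04 m²
R_3 = (1.73×10^-8)(3120)/(5.228e-04) = 0.1032 Ω
R_total = R_1 + R_2 + R_3 = 0.569 Ω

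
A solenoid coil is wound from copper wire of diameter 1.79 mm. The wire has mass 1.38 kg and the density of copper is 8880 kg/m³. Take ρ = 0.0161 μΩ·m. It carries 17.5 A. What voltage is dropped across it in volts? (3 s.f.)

6.91 V

ρ = 0.0161 μΩ·m = 1.61×10^-8 Ω·m
A = π(d/2)² = π(8.9500e-04 m)² = 2.5165e-06 m²
L = m/(density·A) = 1.38/(8880×2.5165e-06) = 61.75 m
R = ρL/A = (1.61×10^-8)(61.75)/(2.5165e-06) = 0.3951 Ω
V = IR = 17.5 × 0.3951 = 6.91 V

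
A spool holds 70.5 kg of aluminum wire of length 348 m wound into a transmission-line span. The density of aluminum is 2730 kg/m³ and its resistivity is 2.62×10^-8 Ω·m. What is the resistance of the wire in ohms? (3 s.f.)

A = m/(density·L) = 70.5/(2730×348) = 7.4207e-05 m²
R = ρL/A = (2.62×10^-8)(348)/(7.4207e-05) = 0.123 Ω

0.123 Ω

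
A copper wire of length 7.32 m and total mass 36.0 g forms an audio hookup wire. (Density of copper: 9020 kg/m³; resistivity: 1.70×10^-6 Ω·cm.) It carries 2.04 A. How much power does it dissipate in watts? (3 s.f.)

0.950 W

ρ = 1.70×10^-6 Ω·cm = 1.70×10^-8 Ω·m
A = m/(density·L) = 0.036/(9020×7.32) = 5.4524e-07 m²
R = ρL/A = (1.70×10^-8)(7.32)/(5.4524e-07) = 0.2282 Ω
P = I²R = (2.04)² × 0.2282 = 0.950 W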